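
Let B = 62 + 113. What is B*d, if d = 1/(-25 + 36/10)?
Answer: -875/107 ≈ -8.1776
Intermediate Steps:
B = 175
d = -5/107 (d = 1/(-25 + 36*(⅒)) = 1/(-25 + 18/5) = 1/(-107/5) = -5/107 ≈ -0.046729)
B*d = 175*(-5/107) = -875/107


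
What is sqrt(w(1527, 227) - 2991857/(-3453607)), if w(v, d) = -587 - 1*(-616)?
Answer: 2*sqrt(89056834070305)/3453607 ≈ 5.4650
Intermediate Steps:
w(v, d) = 29 (w(v, d) = -587 + 616 = 29)
sqrt(w(1527, 227) - 2991857/(-3453607)) = sqrt(29 - 2991857/(-3453607)) = sqrt(29 - 2991857*(-1/3453607)) = sqrt(29 + 2991857/3453607) = sqrt(103146460/3453607) = 2*sqrt(89056834070305)/3453607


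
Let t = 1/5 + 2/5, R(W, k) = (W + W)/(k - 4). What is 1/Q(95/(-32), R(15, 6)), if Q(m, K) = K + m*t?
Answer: 32/423 ≈ 0.075650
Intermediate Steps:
R(W, k) = 2*W/(-4 + k) (R(W, k) = (2*W)/(-4 + k) = 2*W/(-4 + k))
t = ⅗ (t = 1*(⅕) + 2*(⅕) = ⅕ + ⅖ = ⅗ ≈ 0.60000)
Q(m, K) = K + 3*m/5 (Q(m, K) = K + m*(⅗) = K + 3*m/5)
1/Q(95/(-32), R(15, 6)) = 1/(2*15/(-4 + 6) + 3*(95/(-32))/5) = 1/(2*15/2 + 3*(95*(-1/32))/5) = 1/(2*15*(½) + (⅗)*(-95/32)) = 1/(15 - 57/32) = 1/(423/32) = 32/423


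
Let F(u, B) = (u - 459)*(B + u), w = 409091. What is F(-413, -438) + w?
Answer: 1151163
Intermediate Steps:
F(u, B) = (-459 + u)*(B + u)
F(-413, -438) + w = ((-413)² - 459*(-438) - 459*(-413) - 438*(-413)) + 409091 = (170569 + 201042 + 189567 + 180894) + 409091 = 742072 + 409091 = 1151163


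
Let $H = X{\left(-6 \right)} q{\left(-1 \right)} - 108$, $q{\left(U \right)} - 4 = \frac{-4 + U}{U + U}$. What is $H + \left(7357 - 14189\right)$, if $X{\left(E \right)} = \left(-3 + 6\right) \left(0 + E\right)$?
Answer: $-7057$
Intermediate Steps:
$q{\left(U \right)} = 4 + \frac{-4 + U}{2 U}$ ($q{\left(U \right)} = 4 + \frac{-4 + U}{U + U} = 4 + \frac{-4 + U}{2 U}$)
$X{\left(E \right)} = 3 E$
$H = -225$ ($H = 3 \left(-6\right) \left(\frac{9}{2} - \frac{2}{-1}\right) - 108 = - 18 \left(\frac{9}{2} - -2\right) - 108 = - 18 \left(\frac{9}{2} + 2\right) - 108 = \left(-18\right) \frac{13}{2} - 108 = -117 - 108 = -225$)
$H + \left(7357 - 14189\right) = -225 + \left(7357 - 14189\right) = -225 - 6832 = -7057$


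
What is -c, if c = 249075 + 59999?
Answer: -309074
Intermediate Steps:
c = 309074
-c = -1*309074 = -309074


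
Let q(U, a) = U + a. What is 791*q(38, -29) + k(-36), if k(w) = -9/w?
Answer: 28477/4 ≈ 7119.3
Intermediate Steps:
791*q(38, -29) + k(-36) = 791*(38 - 29) - 9/(-36) = 791*9 - 9*(-1/36) = 7119 + 1/4 = 28477/4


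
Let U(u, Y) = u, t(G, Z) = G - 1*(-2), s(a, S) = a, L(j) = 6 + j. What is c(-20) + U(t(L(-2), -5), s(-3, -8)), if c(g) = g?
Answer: -14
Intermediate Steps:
t(G, Z) = 2 + G (t(G, Z) = G + 2 = 2 + G)
c(-20) + U(t(L(-2), -5), s(-3, -8)) = -20 + (2 + (6 - 2)) = -20 + (2 + 4) = -20 + 6 = -14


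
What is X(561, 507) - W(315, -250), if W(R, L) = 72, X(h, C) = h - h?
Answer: -72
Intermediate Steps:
X(h, C) = 0
X(561, 507) - W(315, -250) = 0 - 1*72 = 0 - 72 = -72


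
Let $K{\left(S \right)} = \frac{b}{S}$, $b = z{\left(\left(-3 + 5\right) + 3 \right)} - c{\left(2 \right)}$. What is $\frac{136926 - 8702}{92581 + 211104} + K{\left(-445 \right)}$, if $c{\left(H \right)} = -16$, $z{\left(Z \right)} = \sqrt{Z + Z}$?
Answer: $\frac{10440144}{27027965} - \frac{\sqrt{10}}{445} \approx 0.37917$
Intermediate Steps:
$z{\left(Z \right)} = \sqrt{2} \sqrt{Z}$ ($z{\left(Z \right)} = \sqrt{2 Z} = \sqrt{2} \sqrt{Z}$)
$b = 16 + \sqrt{10}$ ($b = \sqrt{2} \sqrt{\left(-3 + 5\right) + 3} - -16 = \sqrt{2} \sqrt{2 + 3} + 16 = \sqrt{2} \sqrt{5} + 16 = \sqrt{10} + 16 = 16 + \sqrt{10} \approx 19.162$)
$K{\left(S \right)} = \frac{16 + \sqrt{10}}{S}$
$\frac{136926 - 8702}{92581 + 211104} + K{\left(-445 \right)} = \frac{136926 - 8702}{92581 + 211104} + \frac{16 + \sqrt{10}}{-445} = \frac{128224}{303685} - \frac{16 + \sqrt{10}}{445} = 128224 \cdot \frac{1}{303685} - \left(\frac{16}{445} + \frac{\sqrt{10}}{445}\right) = \frac{128224}{303685} - \left(\frac{16}{445} + \frac{\sqrt{10}}{445}\right) = \frac{10440144}{27027965} - \frac{\sqrt{10}}{445}$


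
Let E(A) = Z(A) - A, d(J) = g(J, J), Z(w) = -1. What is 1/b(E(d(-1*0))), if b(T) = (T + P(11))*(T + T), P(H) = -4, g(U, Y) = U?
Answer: 1/10 ≈ 0.10000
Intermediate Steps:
d(J) = J
E(A) = -1 - A
b(T) = 2*T*(-4 + T) (b(T) = (T - 4)*(T + T) = (-4 + T)*(2*T) = 2*T*(-4 + T))
1/b(E(d(-1*0))) = 1/(2*(-1 - (-1)*0)*(-4 + (-1 - (-1)*0))) = 1/(2*(-1 - 1*0)*(-4 + (-1 - 1*0))) = 1/(2*(-1 + 0)*(-4 + (-1 + 0))) = 1/(2*(-1)*(-4 - 1)) = 1/(2*(-1)*(-5)) = 1/10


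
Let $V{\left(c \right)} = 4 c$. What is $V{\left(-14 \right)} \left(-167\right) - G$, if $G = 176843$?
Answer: $-167491$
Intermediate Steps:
$V{\left(-14 \right)} \left(-167\right) - G = 4 \left(-14\right) \left(-167\right) - 176843 = \left(-56\right) \left(-167\right) - 176843 = 9352 - 176843 = -167491$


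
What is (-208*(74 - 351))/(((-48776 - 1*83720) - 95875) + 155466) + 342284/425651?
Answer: 429907004/31032086155 ≈ 0.013854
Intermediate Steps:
(-208*(74 - 351))/(((-48776 - 1*83720) - 95875) + 155466) + 342284/425651 = (-208*(-277))/(((-48776 - 83720) - 95875) + 155466) + 342284*(1/425651) = 57616/((-132496 - 95875) + 155466) + 342284/425651 = 57616/(-228371 + 155466) + 342284/425651 = 57616/(-72905) + 342284/425651 = 57616*(-1/72905) + 342284/425651 = -57616/72905 + 342284/425651 = 429907004/31032086155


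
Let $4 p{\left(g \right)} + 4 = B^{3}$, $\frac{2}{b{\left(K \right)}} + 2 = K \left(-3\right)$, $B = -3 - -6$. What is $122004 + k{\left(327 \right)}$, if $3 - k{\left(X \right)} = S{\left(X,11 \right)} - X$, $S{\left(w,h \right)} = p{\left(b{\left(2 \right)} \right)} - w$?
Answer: $\frac{490621}{4} \approx 1.2266 \cdot 10^{5}$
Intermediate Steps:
$B = 3$ ($B = -3 + 6 = 3$)
$b{\left(K \right)} = \frac{2}{-2 - 3 K}$ ($b{\left(K \right)} = \frac{2}{-2 + K \left(-3\right)} = \frac{2}{-2 - 3 K}$)
$p{\left(g \right)} = \frac{23}{4}$ ($p{\left(g \right)} = -1 + \frac{3^{3}}{4} = -1 + \frac{1}{4} \cdot 27 = -1 + \frac{27}{4} = \frac{23}{4}$)
$S{\left(w,h \right)} = \frac{23}{4} - w$
$k{\left(X \right)} = - \frac{11}{4} + 2 X$ ($k{\left(X \right)} = 3 - \left(\left(\frac{23}{4} - X\right) - X\right) = 3 - \left(\frac{23}{4} - 2 X\right) = 3 + \left(- \frac{23}{4} + 2 X\right) = - \frac{11}{4} + 2 X$)
$122004 + k{\left(327 \right)} = 122004 + \left(- \frac{11}{4} + 2 \cdot 327\right) = 122004 + \left(- \frac{11}{4} + 654\right) = 122004 + \frac{2605}{4} = \frac{490621}{4}$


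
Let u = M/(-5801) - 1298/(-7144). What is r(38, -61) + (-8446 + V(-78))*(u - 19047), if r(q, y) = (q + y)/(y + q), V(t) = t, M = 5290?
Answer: 841087152939358/5180293 ≈ 1.6236e+8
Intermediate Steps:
u = -15131031/20721172 (u = 5290/(-5801) - 1298/(-7144) = 5290*(-1/5801) - 1298*(-1/7144) = -5290/5801 + 649/3572 = -15131031/20721172 ≈ -0.73022)
r(q, y) = 1 (r(q, y) = (q + y)/(q + y) = 1)
r(38, -61) + (-8446 + V(-78))*(u - 19047) = 1 + (-8446 - 78)*(-15131031/20721172 - 19047) = 1 - 8524*(-394691294115/20721172) = 1 + 841087147759065/5180293 = 841087152939358/5180293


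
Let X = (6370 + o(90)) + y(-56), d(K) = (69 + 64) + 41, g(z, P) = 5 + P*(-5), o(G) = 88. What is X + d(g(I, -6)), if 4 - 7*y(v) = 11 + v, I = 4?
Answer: 6639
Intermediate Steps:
g(z, P) = 5 - 5*P
y(v) = -1 - v/7 (y(v) = 4/7 - (11 + v)/7 = 4/7 + (-11/7 - v/7) = -1 - v/7)
d(K) = 174 (d(K) = 133 + 41 = 174)
X = 6465 (X = (6370 + 88) + (-1 - ⅐*(-56)) = 6458 + (-1 + 8) = 6458 + 7 = 6465)
X + d(g(I, -6)) = 6465 + 174 = 6639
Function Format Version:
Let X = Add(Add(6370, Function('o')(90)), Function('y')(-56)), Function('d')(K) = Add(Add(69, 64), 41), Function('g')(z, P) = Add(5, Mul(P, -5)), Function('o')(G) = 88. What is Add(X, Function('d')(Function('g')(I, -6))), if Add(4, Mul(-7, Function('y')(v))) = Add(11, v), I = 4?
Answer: 6639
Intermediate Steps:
Function('g')(z, P) = Add(5, Mul(-5, P))
Function('y')(v) = Add(-1, Mul(Rational(-1, 7), v)) (Function('y')(v) = Add(Rational(4, 7), Mul(Rational(-1, 7), Add(11, v))) = Add(Rational(4, 7), Add(Rational(-11, 7), Mul(Rational(-1, 7), v))) = Add(-1, Mul(Rational(-1, 7), v)))
Function('d')(K) = 174 (Function('d')(K) = Add(133, 41) = 174)
X = 6465 (X = Add(Add(6370, 88), Add(-1, Mul(Rational(-1, 7), -56))) = Add(6458, Add(-1, 8)) = Add(6458, 7) = 6465)
Add(X, Function('d')(Function('g')(I, -6))) = Add(6465, 174) = 6639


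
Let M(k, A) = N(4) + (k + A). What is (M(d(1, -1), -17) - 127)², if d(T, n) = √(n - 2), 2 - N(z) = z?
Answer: (146 - I*√3)² ≈ 21313.0 - 505.8*I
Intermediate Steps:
N(z) = 2 - z
d(T, n) = √(-2 + n)
M(k, A) = -2 + A + k (M(k, A) = (2 - 1*4) + (k + A) = (2 - 4) + (A + k) = -2 + (A + k) = -2 + A + k)
(M(d(1, -1), -17) - 127)² = ((-2 - 17 + √(-2 - 1)) - 127)² = ((-2 - 17 + √(-3)) - 127)² = ((-2 - 17 + I*√3) - 127)² = ((-19 + I*√3) - 127)² = (-146 + I*√3)²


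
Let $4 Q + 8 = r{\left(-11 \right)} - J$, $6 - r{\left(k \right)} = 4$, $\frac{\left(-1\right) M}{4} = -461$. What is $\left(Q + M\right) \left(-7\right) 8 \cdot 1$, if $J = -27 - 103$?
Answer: $-105000$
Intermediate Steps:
$M = 1844$ ($M = \left(-4\right) \left(-461\right) = 1844$)
$r{\left(k \right)} = 2$ ($r{\left(k \right)} = 6 - 4 = 2$)
$J = -130$
$Q = 31$ ($Q = -2 + \frac{2 - -130}{4} = -2 + \frac{2 + 130}{4} = -2 + \frac{1}{4} \cdot 132 = -2 + 33 = 31$)
$\left(Q + M\right) \left(-7\right) 8 \cdot 1 = \left(31 + 1844\right) \left(-7\right) 8 \cdot 1 = 1875 \left(\left(-56\right) 1\right) = 1875 \left(-56\right) = -105000$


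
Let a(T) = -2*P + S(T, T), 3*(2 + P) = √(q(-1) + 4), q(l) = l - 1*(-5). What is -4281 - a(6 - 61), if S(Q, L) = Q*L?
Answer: -7310 + 4*√2/3 ≈ -7308.1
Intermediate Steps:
q(l) = 5 + l (q(l) = l + 5 = 5 + l)
S(Q, L) = L*Q
P = -2 + 2*√2/3 (P = -2 + √((5 - 1) + 4)/3 = -2 + √(4 + 4)/3 = -2 + √8/3 = -2 + (2*√2)/3 = -2 + 2*√2/3 ≈ -1.0572)
a(T) = 4 + T² - 4*√2/3 (a(T) = -2*(-2 + 2*√2/3) + T*T = (4 - 4*√2/3) + T² = 4 + T² - 4*√2/3)
-4281 - a(6 - 61) = -4281 - (4 + (6 - 61)² - 4*√2/3) = -4281 - (4 + (-55)² - 4*√2/3) = -4281 - (4 + 3025 - 4*√2/3) = -4281 - (3029 - 4*√2/3) = -4281 + (-3029 + 4*√2/3) = -7310 + 4*√2/3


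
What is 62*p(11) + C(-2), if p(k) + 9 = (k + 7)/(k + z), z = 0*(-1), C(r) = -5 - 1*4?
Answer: -5121/11 ≈ -465.55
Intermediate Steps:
C(r) = -9 (C(r) = -5 - 4 = -9)
z = 0
p(k) = -9 + (7 + k)/k (p(k) = -9 + (k + 7)/(k + 0) = -9 + (7 + k)/k)
62*p(11) + C(-2) = 62*(-8 + 7/11) - 9 = 62*(-81/11) - 9 = -5022/11 - 9 = -5121/11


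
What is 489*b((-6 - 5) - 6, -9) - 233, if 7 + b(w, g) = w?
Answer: -11969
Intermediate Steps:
b(w, g) = -7 + w
489*b((-6 - 5) - 6, -9) - 233 = 489*(-7 + ((-6 - 5) - 6)) - 233 = 489*(-7 + (-11 - 6)) - 233 = 489*(-7 - 17) - 233 = 489*(-24) - 233 = -11736 - 233 = -11969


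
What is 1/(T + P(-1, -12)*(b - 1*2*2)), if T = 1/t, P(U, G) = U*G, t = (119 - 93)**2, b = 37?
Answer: 676/267697 ≈ 0.0025252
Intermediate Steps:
t = 676 (t = 26**2 = 676)
P(U, G) = G*U
T = 1/676 ≈ 0.0014793
1/(T + P(-1, -12)*(b - 1*2*2)) = 1/(1/676 + (-12*(-1))*(37 - 1*2*2)) = 1/(1/676 + 12*(37 - 2*2)) = 1/(1/676 + 12*(37 - 4)) = 1/(1/676 + 12*33) = 1/(1/676 + 396) = 1/(267697/676) = 676/267697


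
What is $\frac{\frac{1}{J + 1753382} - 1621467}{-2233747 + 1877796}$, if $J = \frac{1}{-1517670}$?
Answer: $\frac{4314813289165992843}{947205280830546989} \approx 4.5553$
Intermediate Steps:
$J = - \frac{1}{1517670} \approx -6.589 \cdot 10^{-7}$
$\frac{\frac{1}{J + 1753382} - 1621467}{-2233747 + 1877796} = \frac{\frac{1}{- \frac{1}{1517670} + 1753382} - 1621467}{-2233747 + 1877796} = \frac{\frac{1}{\frac{2661055259939}{1517670}} - 1621467}{-355951} = \left(\frac{1517670}{2661055259939} - 1621467\right) \left(- \frac{1}{355951}\right) = \left(- \frac{4314813289165992843}{2661055259939}\right) \left(- \frac{1}{355951}\right) = \frac{4314813289165992843}{947205280830546989}$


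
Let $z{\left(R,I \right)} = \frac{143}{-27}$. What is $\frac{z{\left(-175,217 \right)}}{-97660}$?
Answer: $\frac{143}{2636820} \approx 5.4232 \cdot 10^{-5}$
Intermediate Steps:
$z{\left(R,I \right)} = - \frac{143}{27}$ ($z{\left(R,I \right)} = 143 \left(- \frac{1}{27}\right) = - \frac{143}{27}$)
$\frac{z{\left(-175,217 \right)}}{-97660} = - \frac{143}{27 \left(-97660\right)} = \left(- \frac{143}{27}\right) \left(- \frac{1}{97660}\right) = \frac{143}{2636820}$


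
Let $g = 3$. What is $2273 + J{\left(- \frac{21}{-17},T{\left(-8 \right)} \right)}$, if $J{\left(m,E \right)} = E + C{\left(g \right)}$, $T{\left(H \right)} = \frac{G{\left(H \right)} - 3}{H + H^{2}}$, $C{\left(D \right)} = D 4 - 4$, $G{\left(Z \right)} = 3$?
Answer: $2281$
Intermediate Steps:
$C{\left(D \right)} = -4 + 4 D$ ($C{\left(D \right)} = 4 D - 4 = -4 + 4 D$)
$T{\left(H \right)} = 0$ ($T{\left(H \right)} = \frac{3 - 3}{H + H^{2}} = \frac{0}{H + H^{2}} = 0$)
$J{\left(m,E \right)} = 8 + E$ ($J{\left(m,E \right)} = E + \left(-4 + 4 \cdot 3\right) = E + \left(-4 + 12\right) = E + 8 = 8 + E$)
$2273 + J{\left(- \frac{21}{-17},T{\left(-8 \right)} \right)} = 2273 + \left(8 + 0\right) = 2273 + 8 = 2281$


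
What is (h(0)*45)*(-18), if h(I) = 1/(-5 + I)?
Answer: 162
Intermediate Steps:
(h(0)*45)*(-18) = (45/(-5 + 0))*(-18) = (45/(-5))*(-18) = -1/5*45*(-18) = -9*(-18) = 162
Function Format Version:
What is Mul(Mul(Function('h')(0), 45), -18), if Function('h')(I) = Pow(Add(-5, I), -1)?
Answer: 162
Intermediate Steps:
Mul(Mul(Function('h')(0), 45), -18) = Mul(Mul(Pow(Add(-5, 0), -1), 45), -18) = Mul(Mul(Pow(-5, -1), 45), -18) = Mul(Mul(Rational(-1, 5), 45), -18) = Mul(-9, -18) = 162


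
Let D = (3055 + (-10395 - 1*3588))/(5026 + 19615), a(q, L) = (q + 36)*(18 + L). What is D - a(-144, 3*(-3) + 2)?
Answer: 29262580/24641 ≈ 1187.6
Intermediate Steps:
a(q, L) = (18 + L)*(36 + q) (a(q, L) = (36 + q)*(18 + L) = (18 + L)*(36 + q))
D = -10928/24641 (D = (3055 + (-10395 - 3588))/24641 = (3055 - 13983)*(1/24641) = -10928*1/24641 = -10928/24641 ≈ -0.44349)
D - a(-144, 3*(-3) + 2) = -10928/24641 - (648 + 18*(-144) + 36*(3*(-3) + 2) + (3*(-3) + 2)*(-144)) = -10928/24641 - (648 - 2592 + 36*(-9 + 2) + (-9 + 2)*(-144)) = -10928/24641 - (648 - 2592 + 36*(-7) - 7*(-144)) = -10928/24641 - (648 - 2592 - 252 + 1008) = -10928/24641 - 1*(-1188) = -10928/24641 + 1188 = 29262580/24641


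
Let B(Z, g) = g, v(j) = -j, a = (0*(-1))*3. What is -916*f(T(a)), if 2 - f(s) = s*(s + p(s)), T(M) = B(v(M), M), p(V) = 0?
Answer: -1832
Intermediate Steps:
a = 0 (a = 0*3 = 0)
T(M) = M
f(s) = 2 - s**2 (f(s) = 2 - s*(s + 0) = 2 - s*s = 2 - s**2)
-916*f(T(a)) = -916*(2 - 1*0**2) = -916*(2 - 1*0) = -916*(2 + 0) = -916*2 = -1832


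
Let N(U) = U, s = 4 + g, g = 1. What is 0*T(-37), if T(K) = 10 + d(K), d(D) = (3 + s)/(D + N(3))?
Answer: 0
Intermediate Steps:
s = 5 (s = 4 + 1 = 5)
d(D) = 8/(3 + D) (d(D) = (3 + 5)/(D + 3) = 8/(3 + D))
T(K) = 10 + 8/(3 + K)
0*T(-37) = 0*(2*(19 + 5*(-37))/(3 - 37)) = 0*(2*(19 - 185)/(-34)) = 0*(2*(-1/34)*(-166)) = 0*(166/17) = 0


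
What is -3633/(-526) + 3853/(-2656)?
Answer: 3811285/698528 ≈ 5.4562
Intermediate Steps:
-3633/(-526) + 3853/(-2656) = -3633*(-1/526) + 3853*(-1/2656) = 3633/526 - 3853/2656 = 3811285/698528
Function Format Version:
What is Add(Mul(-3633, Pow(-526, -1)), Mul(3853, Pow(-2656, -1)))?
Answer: Rational(3811285, 698528) ≈ 5.4562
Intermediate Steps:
Add(Mul(-3633, Pow(-526, -1)), Mul(3853, Pow(-2656, -1))) = Add(Mul(-3633, Rational(-1, 526)), Mul(3853, Rational(-1, 2656))) = Add(Rational(3633, 526), Rational(-3853, 2656)) = Rational(3811285, 698528)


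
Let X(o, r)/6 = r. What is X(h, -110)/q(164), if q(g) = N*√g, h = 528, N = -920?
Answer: 33*√41/3772 ≈ 0.056019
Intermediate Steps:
X(o, r) = 6*r
q(g) = -920*√g
X(h, -110)/q(164) = (6*(-110))/((-1840*√41)) = -660*(-√41/75440) = -(-33)*√41/3772 = 33*√41/3772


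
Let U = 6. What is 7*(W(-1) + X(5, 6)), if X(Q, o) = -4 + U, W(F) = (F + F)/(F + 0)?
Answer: 28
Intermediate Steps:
W(F) = 2 (W(F) = (2*F)/F = 2)
X(Q, o) = 2 (X(Q, o) = -4 + 6 = 2)
7*(W(-1) + X(5, 6)) = 7*(2 + 2) = 7*4 = 28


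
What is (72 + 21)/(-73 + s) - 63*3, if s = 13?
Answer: -3811/20 ≈ -190.55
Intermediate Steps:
(72 + 21)/(-73 + s) - 63*3 = (72 + 21)/(-73 + 13) - 63*3 = 93/(-60) - 189 = 93*(-1/60) - 189 = -31/20 - 189 = -3811/20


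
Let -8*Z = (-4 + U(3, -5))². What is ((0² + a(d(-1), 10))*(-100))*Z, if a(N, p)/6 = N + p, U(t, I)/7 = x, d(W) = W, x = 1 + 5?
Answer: 974700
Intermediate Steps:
x = 6
U(t, I) = 42 (U(t, I) = 7*6 = 42)
Z = -361/2 (Z = -(-4 + 42)²/8 = -⅛*38² = -⅛*1444 = -361/2 ≈ -180.50)
a(N, p) = 6*N + 6*p (a(N, p) = 6*(N + p) = 6*N + 6*p)
((0² + a(d(-1), 10))*(-100))*Z = ((0² + (6*(-1) + 6*10))*(-100))*(-361/2) = ((0 + (-6 + 60))*(-100))*(-361/2) = ((0 + 54)*(-100))*(-361/2) = (54*(-100))*(-361/2) = -5400*(-361/2) = 974700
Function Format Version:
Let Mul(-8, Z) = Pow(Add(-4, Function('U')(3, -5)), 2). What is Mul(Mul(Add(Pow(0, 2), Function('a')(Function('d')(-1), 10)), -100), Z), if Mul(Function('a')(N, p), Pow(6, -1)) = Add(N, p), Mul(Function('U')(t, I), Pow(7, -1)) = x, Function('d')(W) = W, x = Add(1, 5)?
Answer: 974700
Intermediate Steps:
x = 6
Function('U')(t, I) = 42 (Function('U')(t, I) = Mul(7, 6) = 42)
Z = Rational(-361, 2) (Z = Mul(Rational(-1, 8), Pow(Add(-4, 42), 2)) = Mul(Rational(-1, 8), Pow(38, 2)) = Mul(Rational(-1, 8), 1444) = Rational(-361, 2) ≈ -180.50)
Function('a')(N, p) = Add(Mul(6, N), Mul(6, p)) (Function('a')(N, p) = Mul(6, Add(N, p)) = Add(Mul(6, N), Mul(6, p)))
Mul(Mul(Add(Pow(0, 2), Function('a')(Function('d')(-1), 10)), -100), Z) = Mul(Mul(Add(Pow(0, 2), Add(Mul(6, -1), Mul(6, 10))), -100), Rational(-361, 2)) = Mul(Mul(Add(0, Add(-6, 60)), -100), Rational(-361, 2)) = Mul(Mul(Add(0, 54), -100), Rational(-361, 2)) = Mul(Mul(54, -100), Rational(-361, 2)) = Mul(-5400, Rational(-361, 2)) = 974700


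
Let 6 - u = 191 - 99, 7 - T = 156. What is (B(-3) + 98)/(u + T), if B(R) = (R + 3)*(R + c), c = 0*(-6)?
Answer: -98/235 ≈ -0.41702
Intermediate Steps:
T = -149 (T = 7 - 1*156 = 7 - 156 = -149)
c = 0
B(R) = R*(3 + R) (B(R) = (R + 3)*(R + 0) = (3 + R)*R = R*(3 + R))
u = -86 (u = 6 - (191 - 99) = 6 - 1*92 = 6 - 92 = -86)
(B(-3) + 98)/(u + T) = (-3*(3 - 3) + 98)/(-86 - 149) = (-3*0 + 98)/(-235) = (0 + 98)*(-1/235) = 98*(-1/235) = -98/235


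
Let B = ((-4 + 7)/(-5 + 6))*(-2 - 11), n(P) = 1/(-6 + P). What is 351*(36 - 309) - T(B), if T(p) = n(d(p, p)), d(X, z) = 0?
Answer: -574937/6 ≈ -95823.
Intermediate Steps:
B = -39 (B = (3/1)*(-13) = (3*1)*(-13) = 3*(-13) = -39)
T(p) = -⅙ (T(p) = 1/(-6 + 0) = 1/(-6) = -⅙)
351*(36 - 309) - T(B) = 351*(36 - 309) - 1*(-⅙) = 351*(-273) + ⅙ = -95823 + ⅙ = -574937/6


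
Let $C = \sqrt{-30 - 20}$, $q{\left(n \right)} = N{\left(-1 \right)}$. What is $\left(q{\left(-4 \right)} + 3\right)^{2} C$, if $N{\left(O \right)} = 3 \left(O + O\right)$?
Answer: $45 i \sqrt{2} \approx 63.64 i$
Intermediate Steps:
$N{\left(O \right)} = 6 O$ ($N{\left(O \right)} = 3 \cdot 2 O = 6 O$)
$q{\left(n \right)} = -6$ ($q{\left(n \right)} = 6 \left(-1\right) = -6$)
$C = 5 i \sqrt{2}$ ($C = \sqrt{-50} = 5 i \sqrt{2} \approx 7.0711 i$)
$\left(q{\left(-4 \right)} + 3\right)^{2} C = \left(-6 + 3\right)^{2} \cdot 5 i \sqrt{2} = \left(-3\right)^{2} \cdot 5 i \sqrt{2} = 9 \cdot 5 i \sqrt{2} = 45 i \sqrt{2}$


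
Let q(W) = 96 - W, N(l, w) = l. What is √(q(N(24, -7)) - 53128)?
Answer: 8*I*√829 ≈ 230.34*I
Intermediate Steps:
√(q(N(24, -7)) - 53128) = √((96 - 1*24) - 53128) = √((96 - 24) - 53128) = √(72 - 53128) = √(-53056) = 8*I*√829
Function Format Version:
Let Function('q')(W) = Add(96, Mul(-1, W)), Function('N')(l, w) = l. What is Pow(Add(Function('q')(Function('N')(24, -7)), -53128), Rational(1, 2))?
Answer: Mul(8, I, Pow(829, Rational(1, 2))) ≈ Mul(230.34, I)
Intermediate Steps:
Pow(Add(Function('q')(Function('N')(24, -7)), -53128), Rational(1, 2)) = Pow(Add(Add(96, Mul(-1, 24)), -53128), Rational(1, 2)) = Pow(Add(Add(96, -24), -53128), Rational(1, 2)) = Pow(Add(72, -53128), Rational(1, 2)) = Pow(-53056, Rational(1, 2)) = Mul(8, I, Pow(829, Rational(1, 2)))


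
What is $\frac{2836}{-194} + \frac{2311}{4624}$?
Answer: $- \frac{6332665}{448528} \approx -14.119$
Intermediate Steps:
$\frac{2836}{-194} + \frac{2311}{4624} = 2836 \left(- \frac{1}{194}\right) + 2311 \cdot \frac{1}{4624} = - \frac{1418}{97} + \frac{2311}{4624} = - \frac{6332665}{448528}$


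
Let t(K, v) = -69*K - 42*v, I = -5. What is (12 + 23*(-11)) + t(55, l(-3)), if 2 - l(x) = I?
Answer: -4330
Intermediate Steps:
l(x) = 7 (l(x) = 2 - 1*(-5) = 2 + 5 = 7)
(12 + 23*(-11)) + t(55, l(-3)) = (12 + 23*(-11)) + (-69*55 - 42*7) = (12 - 253) + (-3795 - 294) = -241 - 4089 = -4330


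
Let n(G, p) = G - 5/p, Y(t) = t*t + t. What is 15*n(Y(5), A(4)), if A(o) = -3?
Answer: 475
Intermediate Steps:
Y(t) = t + t² (Y(t) = t² + t = t + t²)
15*n(Y(5), A(4)) = 15*(5*(1 + 5) - 5/(-3)) = 15*(5*6 - 5*(-⅓)) = 15*(30 + 5/3) = 15*(95/3) = 475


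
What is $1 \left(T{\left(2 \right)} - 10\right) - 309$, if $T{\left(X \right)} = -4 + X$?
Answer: $-321$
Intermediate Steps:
$1 \left(T{\left(2 \right)} - 10\right) - 309 = 1 \left(\left(-4 + 2\right) - 10\right) - 309 = 1 \left(-2 - 10\right) - 309 = 1 \left(-12\right) - 309 = -12 - 309 = -321$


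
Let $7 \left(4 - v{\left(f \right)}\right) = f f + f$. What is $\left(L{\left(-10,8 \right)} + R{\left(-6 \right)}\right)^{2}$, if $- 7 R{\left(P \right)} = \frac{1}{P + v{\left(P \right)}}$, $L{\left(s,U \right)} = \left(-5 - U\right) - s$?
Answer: $\frac{17161}{1936} \approx 8.8642$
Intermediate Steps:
$v{\left(f \right)} = 4 - \frac{f}{7} - \frac{f^{2}}{7}$ ($v{\left(f \right)} = 4 - \frac{f f + f}{7} = 4 - \frac{f^{2} + f}{7} = 4 - \frac{f + f^{2}}{7} = 4 - \left(\frac{f}{7} + \frac{f^{2}}{7}\right) = 4 - \frac{f}{7} - \frac{f^{2}}{7}$)
$L{\left(s,U \right)} = -5 - U - s$
$R{\left(P \right)} = - \frac{1}{7 \left(4 - \frac{P^{2}}{7} + \frac{6 P}{7}\right)}$ ($R{\left(P \right)} = - \frac{1}{7 \left(P - \left(-4 + \frac{P}{7} + \frac{P^{2}}{7}\right)\right)} = - \frac{1}{7 \left(4 - \frac{P^{2}}{7} + \frac{6 P}{7}\right)}$)
$\left(L{\left(-10,8 \right)} + R{\left(-6 \right)}\right)^{2} = \left(\left(-5 - 8 - -10\right) + \frac{1}{-28 + \left(-6\right)^{2} - -36}\right)^{2} = \left(\left(-5 - 8 + 10\right) + \frac{1}{-28 + 36 + 36}\right)^{2} = \left(-3 + \frac{1}{44}\right)^{2} = \left(- \frac{131}{44}\right)^{2} = \frac{17161}{1936}$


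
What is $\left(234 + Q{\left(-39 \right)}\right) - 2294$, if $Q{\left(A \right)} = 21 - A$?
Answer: $-2000$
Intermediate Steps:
$\left(234 + Q{\left(-39 \right)}\right) - 2294 = \left(234 + \left(21 - -39\right)\right) - 2294 = \left(234 + \left(21 + 39\right)\right) - 2294 = \left(234 + 60\right) - 2294 = 294 - 2294 = -2000$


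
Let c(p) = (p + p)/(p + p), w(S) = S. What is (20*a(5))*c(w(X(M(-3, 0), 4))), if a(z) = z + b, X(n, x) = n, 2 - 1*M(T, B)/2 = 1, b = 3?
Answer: 160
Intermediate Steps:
M(T, B) = 2 (M(T, B) = 4 - 2*1 = 4 - 2 = 2)
c(p) = 1 (c(p) = (2*p)/((2*p)) = (2*p)*(1/(2*p)) = 1)
a(z) = 3 + z (a(z) = z + 3 = 3 + z)
(20*a(5))*c(w(X(M(-3, 0), 4))) = (20*(3 + 5))*1 = (20*8)*1 = 160*1 = 160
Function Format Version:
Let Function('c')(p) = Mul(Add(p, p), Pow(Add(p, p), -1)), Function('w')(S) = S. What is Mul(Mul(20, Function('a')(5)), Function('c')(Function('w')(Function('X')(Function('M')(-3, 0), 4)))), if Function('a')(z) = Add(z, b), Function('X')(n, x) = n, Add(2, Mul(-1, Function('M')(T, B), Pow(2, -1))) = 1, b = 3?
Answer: 160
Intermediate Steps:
Function('M')(T, B) = 2 (Function('M')(T, B) = Add(4, Mul(-2, 1)) = Add(4, -2) = 2)
Function('c')(p) = 1 (Function('c')(p) = Mul(Mul(2, p), Pow(Mul(2, p), -1)) = Mul(Mul(2, p), Mul(Rational(1, 2), Pow(p, -1))) = 1)
Function('a')(z) = Add(3, z) (Function('a')(z) = Add(z, 3) = Add(3, z))
Mul(Mul(20, Function('a')(5)), Function('c')(Function('w')(Function('X')(Function('M')(-3, 0), 4)))) = Mul(Mul(20, Add(3, 5)), 1) = Mul(Mul(20, 8), 1) = Mul(160, 1) = 160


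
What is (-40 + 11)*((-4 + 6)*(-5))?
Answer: 290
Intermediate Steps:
(-40 + 11)*((-4 + 6)*(-5)) = -58*(-5) = -29*(-10) = 290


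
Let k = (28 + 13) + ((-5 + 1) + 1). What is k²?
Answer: 1444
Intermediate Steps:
k = 38 (k = 41 + (-4 + 1) = 41 - 3 = 38)
k² = 38² = 1444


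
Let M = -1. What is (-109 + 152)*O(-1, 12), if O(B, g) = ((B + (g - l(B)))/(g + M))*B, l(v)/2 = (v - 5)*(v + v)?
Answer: 559/11 ≈ 50.818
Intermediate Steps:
l(v) = 4*v*(-5 + v) (l(v) = 2*((v - 5)*(v + v)) = 2*((-5 + v)*(2*v)) = 2*(2*v*(-5 + v)) = 4*v*(-5 + v))
O(B, g) = B*(B + g - 4*B*(-5 + B))/(-1 + g) (O(B, g) = ((B + (g - 4*B*(-5 + B)))/(g - 1))*B = ((B + (g - 4*B*(-5 + B)))/(-1 + g))*B = ((B + g - 4*B*(-5 + B))/(-1 + g))*B = B*(B + g - 4*B*(-5 + B))/(-1 + g))
(-109 + 152)*O(-1, 12) = (-109 + 152)*(-(-1 + 12 - 4*(-1)*(-5 - 1))/(-1 + 12)) = 43*(-1*(-1 + 12 - 4*(-1)*(-6))/11) = 43*(-1*1/11*(-1 + 12 - 24)) = 43*(-1*1/11*(-13)) = 43*(13/11) = 559/11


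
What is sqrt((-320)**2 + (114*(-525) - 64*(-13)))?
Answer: sqrt(43382) ≈ 208.28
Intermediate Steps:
sqrt((-320)**2 + (114*(-525) - 64*(-13))) = sqrt(102400 + (-59850 + 832)) = sqrt(102400 - 59018) = sqrt(43382)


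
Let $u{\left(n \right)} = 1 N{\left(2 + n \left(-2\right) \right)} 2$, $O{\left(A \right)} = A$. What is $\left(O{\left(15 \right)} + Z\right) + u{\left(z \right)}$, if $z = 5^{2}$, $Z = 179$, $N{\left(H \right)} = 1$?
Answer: $196$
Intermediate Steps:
$z = 25$
$u{\left(n \right)} = 2$ ($u{\left(n \right)} = 1 \cdot 1 \cdot 2 = 1 \cdot 2 = 2$)
$\left(O{\left(15 \right)} + Z\right) + u{\left(z \right)} = \left(15 + 179\right) + 2 = 194 + 2 = 196$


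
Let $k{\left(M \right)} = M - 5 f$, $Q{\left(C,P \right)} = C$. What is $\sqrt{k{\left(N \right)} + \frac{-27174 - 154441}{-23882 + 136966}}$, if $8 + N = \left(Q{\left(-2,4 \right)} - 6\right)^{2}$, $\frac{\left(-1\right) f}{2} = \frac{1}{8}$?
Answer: $\frac{\sqrt{44473421081}}{28271} \approx 7.4595$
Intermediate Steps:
$f = - \frac{1}{4}$ ($f = - \frac{2}{8} = \left(-2\right) \frac{1}{8} = - \frac{1}{4} \approx -0.25$)
$N = 56$ ($N = -8 + \left(-2 - 6\right)^{2} = -8 + \left(-8\right)^{2} = -8 + 64 = 56$)
$k{\left(M \right)} = \frac{5}{4} + M$ ($k{\left(M \right)} = M - - \frac{5}{4} = M + \frac{5}{4} = \frac{5}{4} + M$)
$\sqrt{k{\left(N \right)} + \frac{-27174 - 154441}{-23882 + 136966}} = \sqrt{\left(\frac{5}{4} + 56\right) + \frac{-27174 - 154441}{-23882 + 136966}} = \sqrt{\frac{229}{4} - \frac{181615}{113084}} = \sqrt{\frac{1573111}{28271}} = \frac{\sqrt{44473421081}}{28271}$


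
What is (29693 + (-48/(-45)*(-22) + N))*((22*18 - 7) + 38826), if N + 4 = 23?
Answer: 3492707504/3 ≈ 1.1642e+9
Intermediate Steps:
N = 19 (N = -4 + 23 = 19)
(29693 + (-48/(-45)*(-22) + N))*((22*18 - 7) + 38826) = (29693 + (-48/(-45)*(-22) + 19))*((22*18 - 7) + 38826) = (29693 + (-48*(-1/45)*(-22) + 19))*((396 - 7) + 38826) = (29693 + ((16/15)*(-22) + 19))*(389 + 38826) = (29693 + (-352/15 + 19))*39215 = (29693 - 67/15)*39215 = (445328/15)*39215 = 3492707504/3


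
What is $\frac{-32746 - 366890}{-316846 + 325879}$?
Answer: $- \frac{133212}{3011} \approx -44.242$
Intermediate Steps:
$\frac{-32746 - 366890}{-316846 + 325879} = - \frac{399636}{9033} = \left(-399636\right) \frac{1}{9033} = - \frac{133212}{3011}$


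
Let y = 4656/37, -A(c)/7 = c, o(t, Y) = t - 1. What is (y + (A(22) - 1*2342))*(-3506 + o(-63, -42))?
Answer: 313074720/37 ≈ 8.4615e+6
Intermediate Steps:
o(t, Y) = -1 + t
A(c) = -7*c
y = 4656/37 (y = 4656*(1/37) = 4656/37 ≈ 125.84)
(y + (A(22) - 1*2342))*(-3506 + o(-63, -42)) = (4656/37 + (-7*22 - 1*2342))*(-3506 + (-1 - 63)) = (4656/37 + (-154 - 2342))*(-3506 - 64) = (4656/37 - 2496)*(-3570) = -87696/37*(-3570) = 313074720/37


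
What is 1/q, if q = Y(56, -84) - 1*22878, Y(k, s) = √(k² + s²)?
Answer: -11439/261696346 - 7*√13/130848173 ≈ -4.3904e-5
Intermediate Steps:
q = -22878 + 28*√13 (q = √(56² + (-84)²) - 1*22878 = √(3136 + 7056) - 22878 = √10192 - 22878 = 28*√13 - 22878 = -22878 + 28*√13 ≈ -22777.)
1/q = 1/(-22878 + 28*√13)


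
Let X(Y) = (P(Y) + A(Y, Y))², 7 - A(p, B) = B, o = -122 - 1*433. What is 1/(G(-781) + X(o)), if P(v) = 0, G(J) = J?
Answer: 1/315063 ≈ 3.1740e-6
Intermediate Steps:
o = -555 (o = -122 - 433 = -555)
A(p, B) = 7 - B
X(Y) = (7 - Y)² (X(Y) = (0 + (7 - Y))² = (7 - Y)²)
1/(G(-781) + X(o)) = 1/(-781 + (-7 - 555)²) = 1/(-781 + (-562)²) = 1/(-781 + 315844) = 1/315063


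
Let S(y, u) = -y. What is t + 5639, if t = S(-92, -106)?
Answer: 5731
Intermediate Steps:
t = 92 (t = -1*(-92) = 92)
t + 5639 = 92 + 5639 = 5731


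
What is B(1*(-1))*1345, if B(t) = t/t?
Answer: 1345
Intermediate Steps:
B(t) = 1
B(1*(-1))*1345 = 1*1345 = 1345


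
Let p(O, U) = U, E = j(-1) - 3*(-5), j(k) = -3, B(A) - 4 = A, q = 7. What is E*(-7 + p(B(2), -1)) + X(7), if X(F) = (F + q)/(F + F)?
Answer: -95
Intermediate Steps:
B(A) = 4 + A
E = 12 (E = -3 - 3*(-5) = -3 + 15 = 12)
X(F) = (7 + F)/(2*F) (X(F) = (F + 7)/(F + F) = (7 + F)/((2*F)) = (7 + F)*(1/(2*F)) = (7 + F)/(2*F))
E*(-7 + p(B(2), -1)) + X(7) = 12*(-7 - 1) + (1/2)*(7 + 7)/7 = 12*(-8) + (1/2)*(1/7)*14 = -96 + 1 = -95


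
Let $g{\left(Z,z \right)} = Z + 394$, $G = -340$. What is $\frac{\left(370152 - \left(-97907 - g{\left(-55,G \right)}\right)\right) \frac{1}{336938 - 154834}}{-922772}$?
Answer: $- \frac{234199}{84020236144} \approx -2.7874 \cdot 10^{-6}$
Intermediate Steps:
$g{\left(Z,z \right)} = 394 + Z$
$\frac{\left(370152 - \left(-97907 - g{\left(-55,G \right)}\right)\right) \frac{1}{336938 - 154834}}{-922772} = \frac{\left(370152 + \left(\left(103192 + \left(394 - 55\right)\right) - 5285\right)\right) \frac{1}{336938 - 154834}}{-922772} = \frac{370152 + \left(\left(103192 + 339\right) - 5285\right)}{182104} \left(- \frac{1}{922772}\right) = \left(370152 + \left(103531 - 5285\right)\right) \frac{1}{182104} \left(- \frac{1}{922772}\right) = \left(370152 + 98246\right) \frac{1}{182104} \left(- \frac{1}{922772}\right) = 468398 \cdot \frac{1}{182104} \left(- \frac{1}{922772}\right) = \frac{234199}{91052} \left(- \frac{1}{922772}\right) = - \frac{234199}{84020236144}$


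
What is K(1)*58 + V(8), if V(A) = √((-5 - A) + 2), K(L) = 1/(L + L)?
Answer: 29 + I*√11 ≈ 29.0 + 3.3166*I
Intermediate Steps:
K(L) = 1/(2*L)
V(A) = √(-3 - A)
K(1)*58 + V(8) = ((½)/1)*58 + √(-3 - 1*8) = ((½)*1)*58 + √(-3 - 8) = (½)*58 + √(-11) = 29 + I*√11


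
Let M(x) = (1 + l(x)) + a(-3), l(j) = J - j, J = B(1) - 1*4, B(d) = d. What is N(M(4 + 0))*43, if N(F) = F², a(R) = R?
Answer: 3483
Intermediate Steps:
J = -3 (J = 1 - 1*4 = 1 - 4 = -3)
l(j) = -3 - j
M(x) = -5 - x (M(x) = (1 + (-3 - x)) - 3 = (-2 - x) - 3 = -5 - x)
N(M(4 + 0))*43 = (-5 - (4 + 0))²*43 = (-5 - 1*4)²*43 = (-5 - 4)²*43 = (-9)²*43 = 81*43 = 3483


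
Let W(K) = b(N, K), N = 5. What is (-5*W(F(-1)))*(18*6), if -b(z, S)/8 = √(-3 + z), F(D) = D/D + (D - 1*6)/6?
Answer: 4320*√2 ≈ 6109.4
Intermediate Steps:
F(D) = D/6 (F(D) = 1 + (D - 6)*(⅙) = 1 + (-6 + D)*(⅙) = 1 + (-1 + D/6) = D/6)
b(z, S) = -8*√(-3 + z)
W(K) = -8*√2 (W(K) = -8*√(-3 + 5) = -8*√2)
(-5*W(F(-1)))*(18*6) = (-(-40)*√2)*(18*6) = (40*√2)*108 = 4320*√2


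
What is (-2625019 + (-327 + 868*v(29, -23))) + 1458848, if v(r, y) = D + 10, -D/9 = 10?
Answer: -1235938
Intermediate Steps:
D = -90 (D = -9*10 = -90)
v(r, y) = -80 (v(r, y) = -90 + 10 = -80)
(-2625019 + (-327 + 868*v(29, -23))) + 1458848 = (-2625019 + (-327 + 868*(-80))) + 1458848 = (-2625019 + (-327 - 69440)) + 1458848 = (-2625019 - 69767) + 1458848 = -2694786 + 1458848 = -1235938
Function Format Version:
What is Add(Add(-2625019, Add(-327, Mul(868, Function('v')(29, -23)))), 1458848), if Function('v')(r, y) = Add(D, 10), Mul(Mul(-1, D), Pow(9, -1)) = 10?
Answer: -1235938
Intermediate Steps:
D = -90 (D = Mul(-9, 10) = -90)
Function('v')(r, y) = -80 (Function('v')(r, y) = Add(-90, 10) = -80)
Add(Add(-2625019, Add(-327, Mul(868, Function('v')(29, -23)))), 1458848) = Add(Add(-2625019, Add(-327, Mul(868, -80))), 1458848) = Add(Add(-2625019, Add(-327, -69440)), 1458848) = Add(Add(-2625019, -69767), 1458848) = Add(-2694786, 1458848) = -1235938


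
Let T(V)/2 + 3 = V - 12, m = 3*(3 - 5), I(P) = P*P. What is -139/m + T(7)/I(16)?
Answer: 1109/48 ≈ 23.104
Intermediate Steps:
I(P) = P²
m = -6 (m = 3*(-2) = -6)
T(V) = -30 + 2*V (T(V) = -6 + 2*(V - 12) = -6 + 2*(-12 + V) = -6 + (-24 + 2*V) = -30 + 2*V)
-139/m + T(7)/I(16) = -139/(-6) + (-30 + 2*7)/(16²) = -139*(-⅙) + (-30 + 14)/256 = 139/6 - 16*1/256 = 139/6 - 1/16 = 1109/48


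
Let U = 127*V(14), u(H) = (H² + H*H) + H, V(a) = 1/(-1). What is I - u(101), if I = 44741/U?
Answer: -2648622/127 ≈ -20855.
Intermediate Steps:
V(a) = -1
u(H) = H + 2*H² (u(H) = (H² + H²) + H = 2*H² + H = H + 2*H²)
U = -127 (U = 127*(-1) = -127)
I = -44741/127 (I = 44741/(-127) = 44741*(-1/127) = -44741/127 ≈ -352.29)
I - u(101) = -44741/127 - 101*(1 + 2*101) = -44741/127 - 101*(1 + 202) = -44741/127 - 101*203 = -44741/127 - 1*20503 = -44741/127 - 20503 = -2648622/127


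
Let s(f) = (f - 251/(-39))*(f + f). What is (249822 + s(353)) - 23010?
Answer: 18742376/39 ≈ 4.8057e+5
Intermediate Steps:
s(f) = 2*f*(251/39 + f) (s(f) = (f - 251*(-1/39))*(2*f) = (f + 251/39)*(2*f) = (251/39 + f)*(2*f) = 2*f*(251/39 + f))
(249822 + s(353)) - 23010 = (249822 + (2/39)*353*(251 + 39*353)) - 23010 = (249822 + (2/39)*353*(251 + 13767)) - 23010 = (249822 + (2/39)*353*14018) - 23010 = (249822 + 9896708/39) - 23010 = 19639766/39 - 23010 = 18742376/39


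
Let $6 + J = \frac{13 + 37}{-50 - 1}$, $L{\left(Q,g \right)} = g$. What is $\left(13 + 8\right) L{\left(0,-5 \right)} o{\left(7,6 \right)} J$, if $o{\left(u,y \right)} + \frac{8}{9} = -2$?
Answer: $- \frac{323960}{153} \approx -2117.4$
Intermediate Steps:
$o{\left(u,y \right)} = - \frac{26}{9}$ ($o{\left(u,y \right)} = - \frac{8}{9} - 2 = - \frac{26}{9}$)
$J = - \frac{356}{51}$ ($J = -6 + \frac{13 + 37}{-50 - 1} = -6 + \frac{50}{-51} = -6 + 50 \left(- \frac{1}{51}\right) = -6 - \frac{50}{51} = - \frac{356}{51} \approx -6.9804$)
$\left(13 + 8\right) L{\left(0,-5 \right)} o{\left(7,6 \right)} J = \left(13 + 8\right) \left(-5\right) \left(- \frac{26}{9}\right) \left(- \frac{356}{51}\right) = 21 \left(-5\right) \left(- \frac{26}{9}\right) \left(- \frac{356}{51}\right) = \left(-105\right) \left(- \frac{26}{9}\right) \left(- \frac{356}{51}\right) = \frac{910}{3} \left(- \frac{356}{51}\right) = - \frac{323960}{153}$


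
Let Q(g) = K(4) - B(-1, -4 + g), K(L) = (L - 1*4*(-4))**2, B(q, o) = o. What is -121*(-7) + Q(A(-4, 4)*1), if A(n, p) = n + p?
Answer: 1251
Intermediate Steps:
K(L) = (16 + L)**2 (K(L) = (L - 4*(-4))**2 = (L + 16)**2 = (16 + L)**2)
Q(g) = 404 - g (Q(g) = (16 + 4)**2 - (-4 + g) = 20**2 + (4 - g) = 400 + (4 - g) = 404 - g)
-121*(-7) + Q(A(-4, 4)*1) = -121*(-7) + (404 - (-4 + 4)) = 847 + (404 - 0) = 847 + (404 - 1*0) = 847 + (404 + 0) = 847 + 404 = 1251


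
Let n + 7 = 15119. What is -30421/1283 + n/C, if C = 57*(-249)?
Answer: -451153949/18209619 ≈ -24.776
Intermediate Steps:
n = 15112 (n = -7 + 15119 = 15112)
C = -14193
-30421/1283 + n/C = -30421/1283 + 15112/(-14193) = -30421*1/1283 + 15112*(-1/14193) = -30421/1283 - 15112/14193 = -451153949/18209619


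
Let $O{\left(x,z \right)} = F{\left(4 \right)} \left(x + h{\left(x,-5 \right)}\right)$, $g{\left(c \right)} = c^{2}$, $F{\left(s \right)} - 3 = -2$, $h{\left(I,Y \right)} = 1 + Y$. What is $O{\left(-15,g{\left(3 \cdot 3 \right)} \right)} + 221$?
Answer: $202$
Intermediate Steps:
$F{\left(s \right)} = 1$ ($F{\left(s \right)} = 3 - 2 = 1$)
$O{\left(x,z \right)} = -4 + x$ ($O{\left(x,z \right)} = 1 \left(x + \left(1 - 5\right)\right) = 1 \left(x - 4\right) = 1 \left(-4 + x\right) = -4 + x$)
$O{\left(-15,g{\left(3 \cdot 3 \right)} \right)} + 221 = \left(-4 - 15\right) + 221 = -19 + 221 = 202$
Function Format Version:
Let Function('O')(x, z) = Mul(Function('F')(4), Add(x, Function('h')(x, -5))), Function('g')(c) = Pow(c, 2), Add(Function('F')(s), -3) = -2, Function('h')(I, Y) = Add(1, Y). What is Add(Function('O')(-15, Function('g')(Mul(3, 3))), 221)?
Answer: 202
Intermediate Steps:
Function('F')(s) = 1 (Function('F')(s) = Add(3, -2) = 1)
Function('O')(x, z) = Add(-4, x) (Function('O')(x, z) = Mul(1, Add(x, Add(1, -5))) = Mul(1, Add(x, -4)) = Mul(1, Add(-4, x)) = Add(-4, x))
Add(Function('O')(-15, Function('g')(Mul(3, 3))), 221) = Add(Add(-4, -15), 221) = Add(-19, 221) = 202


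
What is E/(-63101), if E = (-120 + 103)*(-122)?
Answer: -2074/63101 ≈ -0.032868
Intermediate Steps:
E = 2074 (E = -17*(-122) = 2074)
E/(-63101) = 2074/(-63101) = 2074*(-1/63101) = -2074/63101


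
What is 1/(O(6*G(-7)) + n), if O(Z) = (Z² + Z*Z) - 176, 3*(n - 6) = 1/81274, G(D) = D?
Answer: 243822/818754277 ≈ 0.00029780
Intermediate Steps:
n = 1462933/243822 (n = 6 + (⅓)/81274 = 6 + (⅓)*(1/81274) = 6 + 1/243822 = 1462933/243822 ≈ 6.0000)
O(Z) = -176 + 2*Z² (O(Z) = (Z² + Z²) - 176 = 2*Z² - 176 = -176 + 2*Z²)
1/(O(6*G(-7)) + n) = 1/((-176 + 2*(6*(-7))²) + 1462933/243822) = 1/((-176 + 2*(-42)²) + 1462933/243822) = 1/((-176 + 2*1764) + 1462933/243822) = 1/((-176 + 3528) + 1462933/243822) = 1/(3352 + 1462933/243822) = 1/(818754277/243822) = 243822/818754277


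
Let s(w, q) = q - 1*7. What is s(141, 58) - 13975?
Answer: -13924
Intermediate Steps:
s(w, q) = -7 + q (s(w, q) = q - 7 = -7 + q)
s(141, 58) - 13975 = (-7 + 58) - 13975 = 51 - 13975 = -13924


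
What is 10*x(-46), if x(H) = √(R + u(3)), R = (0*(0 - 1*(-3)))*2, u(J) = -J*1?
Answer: 10*I*√3 ≈ 17.32*I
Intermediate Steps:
u(J) = -J
R = 0 (R = (0*(0 + 3))*2 = (0*3)*2 = 0*2 = 0)
x(H) = I*√3 (x(H) = √(0 - 1*3) = √(0 - 3) = √(-3) = I*√3)
10*x(-46) = 10*(I*√3) = 10*I*√3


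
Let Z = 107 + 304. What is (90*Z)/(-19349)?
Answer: -36990/19349 ≈ -1.9117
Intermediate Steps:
Z = 411
(90*Z)/(-19349) = (90*411)/(-19349) = 36990*(-1/19349) = -36990/19349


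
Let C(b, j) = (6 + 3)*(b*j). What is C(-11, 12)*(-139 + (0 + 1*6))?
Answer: 158004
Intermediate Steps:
C(b, j) = 9*b*j (C(b, j) = 9*(b*j) = 9*b*j)
C(-11, 12)*(-139 + (0 + 1*6)) = (9*(-11)*12)*(-139 + (0 + 1*6)) = -1188*(-139 + (0 + 6)) = -1188*(-139 + 6) = -1188*(-133) = 158004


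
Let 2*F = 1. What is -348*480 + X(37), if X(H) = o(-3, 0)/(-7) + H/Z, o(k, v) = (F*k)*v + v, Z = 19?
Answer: -3173723/19 ≈ -1.6704e+5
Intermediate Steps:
F = 1/2 (F = (1/2)*1 = 1/2 ≈ 0.50000)
o(k, v) = v + k*v/2 (o(k, v) = (k/2)*v + v = k*v/2 + v = v + k*v/2)
X(H) = H/19 (X(H) = ((1/2)*0*(2 - 3))/(-7) + H/19 = ((1/2)*0*(-1))*(-1/7) + H*(1/19) = 0*(-1/7) + H/19 = 0 + H/19 = H/19)
-348*480 + X(37) = -348*480 + (1/19)*37 = -167040 + 37/19 = -3173723/19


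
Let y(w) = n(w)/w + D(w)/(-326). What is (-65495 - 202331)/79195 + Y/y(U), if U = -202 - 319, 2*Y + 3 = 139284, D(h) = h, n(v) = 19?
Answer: 936660119904763/21006236165 ≈ 44590.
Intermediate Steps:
Y = 139281/2 (Y = -3/2 + (½)*139284 = -3/2 + 69642 = 139281/2 ≈ 69641.)
U = -521
y(w) = 19/w - w/326 (y(w) = 19/w + w/(-326) = 19/w + w*(-1/326) = 19/w - w/326)
(-65495 - 202331)/79195 + Y/y(U) = (-65495 - 202331)/79195 + 139281/(2*(19/(-521) - 1/326*(-521))) = -267826*1/79195 + 139281/(2*(19*(-1/521) + 521/326)) = -267826/79195 + 139281/(2*(-19/521 + 521/326)) = -267826/79195 + 139281/(2*(265247/169846)) = -267826/79195 + (139281/2)*(169846/265247) = -267826/79195 + 11828160363/265247 = 936660119904763/21006236165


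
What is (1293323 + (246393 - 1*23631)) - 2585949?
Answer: -1069864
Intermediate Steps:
(1293323 + (246393 - 1*23631)) - 2585949 = (1293323 + (246393 - 23631)) - 2585949 = (1293323 + 222762) - 2585949 = 1516085 - 2585949 = -1069864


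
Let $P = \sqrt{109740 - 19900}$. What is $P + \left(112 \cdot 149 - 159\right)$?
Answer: $16529 + 4 \sqrt{5615} \approx 16829.0$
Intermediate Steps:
$P = 4 \sqrt{5615}$ ($P = \sqrt{89840} = 4 \sqrt{5615} \approx 299.73$)
$P + \left(112 \cdot 149 - 159\right) = 4 \sqrt{5615} + \left(112 \cdot 149 - 159\right) = 4 \sqrt{5615} + \left(16688 - 159\right) = 4 \sqrt{5615} + 16529 = 16529 + 4 \sqrt{5615}$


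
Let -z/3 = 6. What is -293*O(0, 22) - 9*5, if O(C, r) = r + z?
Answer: -1217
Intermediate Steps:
z = -18 (z = -3*6 = -18)
O(C, r) = -18 + r (O(C, r) = r - 18 = -18 + r)
-293*O(0, 22) - 9*5 = -293*(-18 + 22) - 9*5 = -293*4 - 45 = -1172 - 45 = -1217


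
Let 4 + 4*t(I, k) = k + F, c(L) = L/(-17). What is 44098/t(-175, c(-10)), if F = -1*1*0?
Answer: -1499332/29 ≈ -51701.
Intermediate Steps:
c(L) = -L/17 (c(L) = L*(-1/17) = -L/17)
F = 0 (F = -1*0 = 0)
t(I, k) = -1 + k/4 (t(I, k) = -1 + (k + 0)/4 = -1 + k/4)
44098/t(-175, c(-10)) = 44098/(-1 + (-1/17*(-10))/4) = 44098/(-1 + (1/4)*(10/17)) = 44098/(-1 + 5/34) = 44098/(-29/34) = 44098*(-34/29) = -1499332/29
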